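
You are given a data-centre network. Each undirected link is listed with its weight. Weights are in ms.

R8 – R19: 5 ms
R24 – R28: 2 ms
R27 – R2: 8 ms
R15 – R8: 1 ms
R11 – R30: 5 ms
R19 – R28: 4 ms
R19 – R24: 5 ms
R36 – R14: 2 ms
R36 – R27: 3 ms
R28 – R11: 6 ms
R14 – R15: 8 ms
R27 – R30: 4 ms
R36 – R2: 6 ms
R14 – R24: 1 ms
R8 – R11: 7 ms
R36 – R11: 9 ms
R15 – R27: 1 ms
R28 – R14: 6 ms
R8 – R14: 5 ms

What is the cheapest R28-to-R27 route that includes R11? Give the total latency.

Shortest R28→R11: R28 → R11 = 6
Best R11 to R27: R11 → R30 → R27 costing 9
Total via R11: 6 + 9 = 15 ms.

15 ms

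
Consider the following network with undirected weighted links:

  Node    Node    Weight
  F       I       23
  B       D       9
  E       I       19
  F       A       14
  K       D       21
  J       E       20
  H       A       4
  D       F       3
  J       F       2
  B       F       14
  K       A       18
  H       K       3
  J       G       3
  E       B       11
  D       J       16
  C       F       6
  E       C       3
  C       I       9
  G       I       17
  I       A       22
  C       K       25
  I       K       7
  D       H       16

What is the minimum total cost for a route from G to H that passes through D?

Best G to D: G–J–F–D costing 8
Shortest D→H: D–H = 16
Total via D: 8 + 16 = 24.

24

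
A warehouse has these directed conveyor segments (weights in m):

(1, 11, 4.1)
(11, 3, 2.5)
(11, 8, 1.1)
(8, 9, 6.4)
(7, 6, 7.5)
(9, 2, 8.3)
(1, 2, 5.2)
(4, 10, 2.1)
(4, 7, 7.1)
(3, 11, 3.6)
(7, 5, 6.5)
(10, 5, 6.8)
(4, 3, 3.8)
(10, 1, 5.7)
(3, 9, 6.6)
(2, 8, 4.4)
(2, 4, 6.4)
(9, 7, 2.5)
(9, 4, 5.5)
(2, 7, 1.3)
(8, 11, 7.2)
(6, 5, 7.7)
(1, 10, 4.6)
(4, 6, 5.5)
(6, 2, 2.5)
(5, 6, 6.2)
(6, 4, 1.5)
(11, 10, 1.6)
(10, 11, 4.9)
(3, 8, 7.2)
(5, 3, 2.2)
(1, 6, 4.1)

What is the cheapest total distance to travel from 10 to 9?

Enumerating some paths:
10 - 11 - 3 - 9: 4.9+2.5+6.6 = 14
10 - 5 - 3 - 9: 6.8+2.2+6.6 = 15.6
10 - 11 - 8 - 9: 4.9+1.1+6.4 = 12.4
Cheapest is 10 - 11 - 8 - 9 at 12.4 m.

12.4 m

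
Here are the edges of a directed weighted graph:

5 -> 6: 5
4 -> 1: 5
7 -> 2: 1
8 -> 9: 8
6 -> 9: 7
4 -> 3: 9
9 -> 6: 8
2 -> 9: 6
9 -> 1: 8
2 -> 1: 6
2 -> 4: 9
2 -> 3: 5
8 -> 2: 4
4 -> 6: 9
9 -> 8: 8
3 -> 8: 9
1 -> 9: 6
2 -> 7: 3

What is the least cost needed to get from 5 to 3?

Candidate routes:
5–6–9–8–2–4–3: 5+7+8+4+9+9 = 42
5–6–9–8–2–3: 5+7+8+4+5 = 29
The minimum is 29 via 5–6–9–8–2–3.

29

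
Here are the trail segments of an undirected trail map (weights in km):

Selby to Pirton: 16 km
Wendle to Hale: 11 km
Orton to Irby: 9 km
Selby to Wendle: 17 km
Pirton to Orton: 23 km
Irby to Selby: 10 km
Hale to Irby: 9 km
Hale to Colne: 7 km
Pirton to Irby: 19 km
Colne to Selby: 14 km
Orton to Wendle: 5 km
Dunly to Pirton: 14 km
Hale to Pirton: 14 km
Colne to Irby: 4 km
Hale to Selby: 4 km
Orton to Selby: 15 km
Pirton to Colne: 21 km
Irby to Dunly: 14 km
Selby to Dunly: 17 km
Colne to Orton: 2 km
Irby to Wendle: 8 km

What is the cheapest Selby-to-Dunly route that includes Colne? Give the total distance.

29 km

Shortest Selby→Colne: Selby–Hale–Colne = 11
Best Colne to Dunly: Colne–Irby–Dunly costing 18
Total via Colne: 11 + 18 = 29 km.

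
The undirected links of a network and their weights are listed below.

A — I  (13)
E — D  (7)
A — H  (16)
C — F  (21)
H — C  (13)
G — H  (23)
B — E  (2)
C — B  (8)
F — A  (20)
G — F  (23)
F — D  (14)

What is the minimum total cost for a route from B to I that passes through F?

Shortest B→F: B–E–D–F = 23
Best F to I: F–A–I costing 33
Total via F: 23 + 33 = 56.

56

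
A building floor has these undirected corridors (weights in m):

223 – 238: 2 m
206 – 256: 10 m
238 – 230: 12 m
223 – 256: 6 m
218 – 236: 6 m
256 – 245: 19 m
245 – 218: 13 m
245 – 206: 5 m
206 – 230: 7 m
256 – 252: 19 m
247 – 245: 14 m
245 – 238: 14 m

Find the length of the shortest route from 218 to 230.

25 m

Shortest distances from 218:
218: 0
236: 6  (via 218)
245: 13  (via 218)
206: 18  (via 245)
230: 25  (via 206)
Shortest route: 218 → 245 → 206 → 230 = 25 m.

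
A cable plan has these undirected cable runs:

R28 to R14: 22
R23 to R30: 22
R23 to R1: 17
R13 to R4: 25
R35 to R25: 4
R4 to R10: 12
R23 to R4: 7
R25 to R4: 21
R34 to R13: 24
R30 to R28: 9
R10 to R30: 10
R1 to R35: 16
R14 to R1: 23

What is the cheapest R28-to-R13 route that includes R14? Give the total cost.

94

Shortest R28→R14: R28–R14 = 22
Shortest R14→R13: R14–R1–R23–R4–R13 = 72
Total via R14: 22 + 72 = 94.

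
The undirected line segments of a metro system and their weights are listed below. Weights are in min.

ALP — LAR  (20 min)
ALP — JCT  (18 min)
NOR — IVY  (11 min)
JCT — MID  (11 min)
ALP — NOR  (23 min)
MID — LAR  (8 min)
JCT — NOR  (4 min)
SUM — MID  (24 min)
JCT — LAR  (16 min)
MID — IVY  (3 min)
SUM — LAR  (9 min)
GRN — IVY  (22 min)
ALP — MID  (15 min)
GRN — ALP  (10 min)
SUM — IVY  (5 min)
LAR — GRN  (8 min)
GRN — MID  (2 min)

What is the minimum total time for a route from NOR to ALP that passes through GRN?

26 min

Best NOR to GRN: NOR–IVY–MID–GRN costing 16
Best GRN to ALP: GRN–ALP costing 10
Total via GRN: 16 + 10 = 26 min.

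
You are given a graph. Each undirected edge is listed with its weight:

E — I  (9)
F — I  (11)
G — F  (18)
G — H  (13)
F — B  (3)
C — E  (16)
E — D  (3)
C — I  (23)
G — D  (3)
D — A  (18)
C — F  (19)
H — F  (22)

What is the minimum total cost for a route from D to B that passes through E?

Best D to E: D–E costing 3
Best E to B: E–I–F–B costing 23
Total via E: 3 + 23 = 26.

26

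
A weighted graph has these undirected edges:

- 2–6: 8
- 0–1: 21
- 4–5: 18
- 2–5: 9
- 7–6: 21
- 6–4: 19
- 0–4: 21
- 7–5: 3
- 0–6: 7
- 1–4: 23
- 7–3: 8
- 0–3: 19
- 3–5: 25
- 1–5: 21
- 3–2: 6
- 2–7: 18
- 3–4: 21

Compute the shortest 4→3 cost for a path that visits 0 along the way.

40

Best 4 to 0: 4 → 0 costing 21
Best 0 to 3: 0 → 3 costing 19
Total via 0: 21 + 19 = 40.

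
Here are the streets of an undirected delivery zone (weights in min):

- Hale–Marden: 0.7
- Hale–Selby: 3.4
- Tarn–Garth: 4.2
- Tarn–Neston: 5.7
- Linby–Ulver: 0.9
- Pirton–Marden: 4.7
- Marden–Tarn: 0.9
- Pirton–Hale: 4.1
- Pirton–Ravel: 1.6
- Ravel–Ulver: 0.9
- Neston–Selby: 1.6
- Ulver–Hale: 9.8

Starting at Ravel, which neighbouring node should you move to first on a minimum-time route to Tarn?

Pirton

Compare a few routes:
Ravel–Pirton–Hale–Marden–Tarn: 1.6+4.1+0.7+0.9 = 7.3
Ravel–Pirton–Marden–Tarn: 1.6+4.7+0.9 = 7.2
The minimum is 7.2 min via Ravel–Pirton–Marden–Tarn.
So from Ravel the first move is to Pirton.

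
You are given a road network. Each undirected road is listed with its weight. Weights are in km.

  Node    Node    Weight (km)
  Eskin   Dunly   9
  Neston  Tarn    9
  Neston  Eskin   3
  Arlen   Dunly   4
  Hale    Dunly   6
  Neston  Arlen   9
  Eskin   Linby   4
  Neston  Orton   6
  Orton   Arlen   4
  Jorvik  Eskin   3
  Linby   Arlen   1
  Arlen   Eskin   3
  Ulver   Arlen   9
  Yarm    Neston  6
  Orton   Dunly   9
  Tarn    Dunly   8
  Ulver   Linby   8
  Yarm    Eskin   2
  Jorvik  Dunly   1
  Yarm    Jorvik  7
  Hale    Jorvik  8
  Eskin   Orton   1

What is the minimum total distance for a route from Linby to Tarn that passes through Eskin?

Best Linby to Eskin: Linby–Eskin costing 4
Best Eskin to Tarn: Eskin–Neston–Tarn costing 12
Total via Eskin: 4 + 12 = 16 km.

16 km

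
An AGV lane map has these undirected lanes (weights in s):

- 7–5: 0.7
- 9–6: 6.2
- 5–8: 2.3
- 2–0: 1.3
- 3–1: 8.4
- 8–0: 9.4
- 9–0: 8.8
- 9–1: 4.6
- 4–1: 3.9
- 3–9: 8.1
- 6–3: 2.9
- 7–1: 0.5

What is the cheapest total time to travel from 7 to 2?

Shortest distances from 7:
7: 0
1: 0.5  (via 7)
5: 0.7  (via 7)
8: 3  (via 5)
4: 4.4  (via 1)
9: 5.1  (via 1)
3: 8.9  (via 1)
6: 11.3  (via 9)
0: 12.4  (via 8)
2: 13.7  (via 0)
Shortest route: 7 → 5 → 8 → 0 → 2 = 13.7 s.

13.7 s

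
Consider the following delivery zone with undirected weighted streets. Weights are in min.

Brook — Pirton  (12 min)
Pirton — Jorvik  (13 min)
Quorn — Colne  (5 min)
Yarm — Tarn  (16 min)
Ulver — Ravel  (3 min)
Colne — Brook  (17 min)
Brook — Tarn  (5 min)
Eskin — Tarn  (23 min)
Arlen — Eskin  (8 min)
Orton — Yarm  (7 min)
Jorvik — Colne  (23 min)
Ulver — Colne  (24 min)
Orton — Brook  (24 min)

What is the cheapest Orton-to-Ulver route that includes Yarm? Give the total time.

Shortest Orton→Yarm: Orton–Yarm = 7
Shortest Yarm→Ulver: Yarm–Tarn–Brook–Colne–Ulver = 62
Total via Yarm: 7 + 62 = 69 min.

69 min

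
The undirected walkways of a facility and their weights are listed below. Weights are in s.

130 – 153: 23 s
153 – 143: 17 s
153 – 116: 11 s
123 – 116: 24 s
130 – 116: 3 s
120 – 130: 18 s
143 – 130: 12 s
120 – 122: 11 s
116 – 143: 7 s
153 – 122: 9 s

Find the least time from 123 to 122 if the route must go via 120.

Best 123 to 120: 123 → 116 → 130 → 120 costing 45
Shortest 120→122: 120 → 122 = 11
Total via 120: 45 + 11 = 56 s.

56 s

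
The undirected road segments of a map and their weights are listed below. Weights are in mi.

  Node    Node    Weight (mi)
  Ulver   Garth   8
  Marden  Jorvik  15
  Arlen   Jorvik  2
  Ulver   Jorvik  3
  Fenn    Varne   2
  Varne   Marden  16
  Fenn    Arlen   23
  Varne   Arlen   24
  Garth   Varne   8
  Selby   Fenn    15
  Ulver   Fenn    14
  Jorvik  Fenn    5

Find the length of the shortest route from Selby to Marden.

33 mi

Compare a few routes:
Selby–Fenn–Varne–Marden: 15+2+16 = 33
Selby–Fenn–Jorvik–Marden: 15+5+15 = 35
The minimum is 33 mi via Selby–Fenn–Varne–Marden.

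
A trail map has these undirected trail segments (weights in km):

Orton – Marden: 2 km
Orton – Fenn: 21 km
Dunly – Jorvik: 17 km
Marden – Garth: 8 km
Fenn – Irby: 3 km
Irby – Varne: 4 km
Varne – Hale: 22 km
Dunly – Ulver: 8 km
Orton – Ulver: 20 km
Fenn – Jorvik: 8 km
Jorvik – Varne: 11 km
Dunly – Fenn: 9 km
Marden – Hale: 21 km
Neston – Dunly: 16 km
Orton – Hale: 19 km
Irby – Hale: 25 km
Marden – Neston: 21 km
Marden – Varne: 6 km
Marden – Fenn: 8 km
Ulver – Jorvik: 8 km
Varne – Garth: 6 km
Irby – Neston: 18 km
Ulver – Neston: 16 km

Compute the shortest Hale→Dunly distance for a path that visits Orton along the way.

38 km

Best Hale to Orton: Hale–Orton costing 19
Best Orton to Dunly: Orton–Marden–Fenn–Dunly costing 19
Total via Orton: 19 + 19 = 38 km.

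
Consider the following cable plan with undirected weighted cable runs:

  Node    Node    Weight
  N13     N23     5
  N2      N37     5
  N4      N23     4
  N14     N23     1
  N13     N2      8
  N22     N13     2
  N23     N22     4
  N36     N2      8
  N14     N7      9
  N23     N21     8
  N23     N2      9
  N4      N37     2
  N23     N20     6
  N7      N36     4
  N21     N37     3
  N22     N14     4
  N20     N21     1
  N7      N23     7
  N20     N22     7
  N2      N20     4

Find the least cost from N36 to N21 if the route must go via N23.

18

Best N36 to N23: N36–N7–N23 costing 11
Shortest N23→N21: N23–N20–N21 = 7
Total via N23: 11 + 7 = 18.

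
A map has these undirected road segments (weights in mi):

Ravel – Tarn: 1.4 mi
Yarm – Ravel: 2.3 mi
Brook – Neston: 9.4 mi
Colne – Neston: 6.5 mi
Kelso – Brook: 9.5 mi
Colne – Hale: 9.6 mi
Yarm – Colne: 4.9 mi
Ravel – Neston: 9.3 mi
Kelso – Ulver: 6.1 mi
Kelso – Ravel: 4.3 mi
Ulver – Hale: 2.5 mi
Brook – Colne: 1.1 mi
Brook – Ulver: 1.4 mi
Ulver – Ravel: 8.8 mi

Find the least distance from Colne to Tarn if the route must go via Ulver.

Shortest Colne→Ulver: Colne–Brook–Ulver = 2.5
Shortest Ulver→Tarn: Ulver–Ravel–Tarn = 10.2
Total via Ulver: 2.5 + 10.2 = 12.7 mi.

12.7 mi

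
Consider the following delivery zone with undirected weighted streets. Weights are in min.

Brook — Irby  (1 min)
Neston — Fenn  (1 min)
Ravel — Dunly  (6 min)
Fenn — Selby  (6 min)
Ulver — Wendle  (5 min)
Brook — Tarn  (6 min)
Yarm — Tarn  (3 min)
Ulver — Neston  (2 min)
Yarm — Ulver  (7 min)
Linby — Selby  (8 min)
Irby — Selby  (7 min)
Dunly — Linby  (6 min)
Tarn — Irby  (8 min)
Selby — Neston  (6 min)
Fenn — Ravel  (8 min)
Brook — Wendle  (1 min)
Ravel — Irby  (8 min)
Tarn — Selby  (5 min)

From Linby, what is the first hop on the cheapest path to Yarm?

Selby

Compare a few routes:
Linby–Selby–Neston–Ulver–Yarm: 8+6+2+7 = 23
Linby–Selby–Fenn–Neston–Ulver–Yarm: 8+6+1+2+7 = 24
Linby–Selby–Tarn–Yarm: 8+5+3 = 16
The minimum is 16 min via Linby–Selby–Tarn–Yarm.
So from Linby the first move is to Selby.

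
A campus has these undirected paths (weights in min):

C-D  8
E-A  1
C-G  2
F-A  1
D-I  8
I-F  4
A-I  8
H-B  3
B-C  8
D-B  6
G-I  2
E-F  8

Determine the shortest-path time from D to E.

14 min

Shortest distances from D:
D: 0
B: 6  (via D)
C: 8  (via D)
I: 8  (via D)
H: 9  (via B)
G: 10  (via C)
F: 12  (via I)
A: 13  (via F)
E: 14  (via A)
Shortest route: D → I → F → A → E = 14 min.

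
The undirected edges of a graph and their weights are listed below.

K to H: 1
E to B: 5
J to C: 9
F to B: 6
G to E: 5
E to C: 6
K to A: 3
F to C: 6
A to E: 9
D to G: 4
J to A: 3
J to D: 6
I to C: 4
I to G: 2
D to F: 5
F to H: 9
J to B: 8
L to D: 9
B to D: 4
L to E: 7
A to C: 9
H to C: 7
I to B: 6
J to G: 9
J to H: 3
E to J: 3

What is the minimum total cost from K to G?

Compare a few routes:
K–H–J–G: 1+3+9 = 13
K–H–J–E–G: 1+3+3+5 = 12
The minimum is 12 via K–H–J–E–G.

12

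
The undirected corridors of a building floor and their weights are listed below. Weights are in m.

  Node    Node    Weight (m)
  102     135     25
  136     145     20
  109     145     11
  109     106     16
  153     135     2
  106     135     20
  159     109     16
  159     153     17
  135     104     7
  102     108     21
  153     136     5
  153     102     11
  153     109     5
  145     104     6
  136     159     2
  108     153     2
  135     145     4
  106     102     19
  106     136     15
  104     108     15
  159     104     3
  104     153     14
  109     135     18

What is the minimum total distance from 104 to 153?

Compare a few routes:
104 - 135 - 153: 7+2 = 9
104 - 159 - 136 - 153: 3+2+5 = 10
The minimum is 9 m via 104 - 135 - 153.

9 m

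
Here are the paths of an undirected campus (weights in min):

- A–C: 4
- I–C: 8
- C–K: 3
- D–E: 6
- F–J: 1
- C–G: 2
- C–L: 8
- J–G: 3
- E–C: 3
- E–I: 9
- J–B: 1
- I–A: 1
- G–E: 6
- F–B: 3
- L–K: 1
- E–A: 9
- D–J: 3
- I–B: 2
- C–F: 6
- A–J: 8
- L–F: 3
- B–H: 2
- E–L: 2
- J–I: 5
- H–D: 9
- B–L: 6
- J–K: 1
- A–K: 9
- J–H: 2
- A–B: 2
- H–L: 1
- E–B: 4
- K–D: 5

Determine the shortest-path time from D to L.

Shortest distances from D:
D: 0
J: 3  (via D)
B: 4  (via J)
F: 4  (via J)
K: 4  (via J)
H: 5  (via J)
L: 5  (via K)
Shortest route: D → J → K → L = 5 min.

5 min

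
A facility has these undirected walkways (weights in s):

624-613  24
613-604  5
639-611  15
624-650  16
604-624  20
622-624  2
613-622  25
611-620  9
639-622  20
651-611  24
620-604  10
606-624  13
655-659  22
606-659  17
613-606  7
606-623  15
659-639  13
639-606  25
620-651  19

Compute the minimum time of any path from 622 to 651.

51 s

Compare a few routes:
622 → 624 → 606 → 613 → 604 → 620 → 651: 2+13+7+5+10+19 = 56
622 → 639 → 611 → 651: 20+15+24 = 59
622 → 613 → 604 → 620 → 651: 25+5+10+19 = 59
622 → 624 → 604 → 620 → 651: 2+20+10+19 = 51
Cheapest is 622 → 624 → 604 → 620 → 651 at 51 s.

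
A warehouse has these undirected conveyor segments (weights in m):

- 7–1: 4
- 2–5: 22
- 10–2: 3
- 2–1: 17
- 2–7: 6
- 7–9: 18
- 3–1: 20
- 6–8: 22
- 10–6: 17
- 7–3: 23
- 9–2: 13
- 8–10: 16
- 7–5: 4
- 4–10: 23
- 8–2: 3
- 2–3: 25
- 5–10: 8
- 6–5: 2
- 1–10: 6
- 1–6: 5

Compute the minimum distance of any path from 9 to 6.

24 m

Candidate routes:
9 → 7 → 5 → 6: 18+4+2 = 24
9 → 2 → 7 → 5 → 6: 13+6+4+2 = 25
9 → 2 → 10 → 5 → 6: 13+3+8+2 = 26
9 → 7 → 1 → 6: 18+4+5 = 27
Cheapest is 9 → 7 → 5 → 6 at 24 m.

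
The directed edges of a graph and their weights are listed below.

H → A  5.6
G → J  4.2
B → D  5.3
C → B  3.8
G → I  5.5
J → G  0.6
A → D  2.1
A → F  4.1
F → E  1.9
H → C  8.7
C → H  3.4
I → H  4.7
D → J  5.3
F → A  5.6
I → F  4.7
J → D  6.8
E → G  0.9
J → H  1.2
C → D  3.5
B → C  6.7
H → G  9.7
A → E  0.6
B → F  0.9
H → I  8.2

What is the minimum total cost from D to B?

Enumerating some paths:
D - J - H - C - B: 5.3+1.2+8.7+3.8 = 19
D - J - G - I - H - C - B: 5.3+0.6+5.5+4.7+8.7+3.8 = 28.6
The minimum is 19 via D - J - H - C - B.

19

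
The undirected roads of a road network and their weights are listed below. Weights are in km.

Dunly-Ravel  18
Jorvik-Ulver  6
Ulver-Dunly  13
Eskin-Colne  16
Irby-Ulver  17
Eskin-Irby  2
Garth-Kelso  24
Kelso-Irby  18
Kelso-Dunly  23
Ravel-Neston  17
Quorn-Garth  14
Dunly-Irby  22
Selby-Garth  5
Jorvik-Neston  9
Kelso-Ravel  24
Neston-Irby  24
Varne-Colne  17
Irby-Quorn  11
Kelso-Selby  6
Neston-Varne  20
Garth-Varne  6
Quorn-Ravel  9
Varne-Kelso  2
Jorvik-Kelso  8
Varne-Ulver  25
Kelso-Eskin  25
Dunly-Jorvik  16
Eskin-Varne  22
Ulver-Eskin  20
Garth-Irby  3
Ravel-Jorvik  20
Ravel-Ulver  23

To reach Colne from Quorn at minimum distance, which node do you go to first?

Irby

Compare a few routes:
Quorn - Irby - Eskin - Colne: 11+2+16 = 29
Quorn - Garth - Irby - Eskin - Colne: 14+3+2+16 = 35
Quorn - Garth - Varne - Colne: 14+6+17 = 37
The minimum is 29 km via Quorn - Irby - Eskin - Colne.
So from Quorn the first move is to Irby.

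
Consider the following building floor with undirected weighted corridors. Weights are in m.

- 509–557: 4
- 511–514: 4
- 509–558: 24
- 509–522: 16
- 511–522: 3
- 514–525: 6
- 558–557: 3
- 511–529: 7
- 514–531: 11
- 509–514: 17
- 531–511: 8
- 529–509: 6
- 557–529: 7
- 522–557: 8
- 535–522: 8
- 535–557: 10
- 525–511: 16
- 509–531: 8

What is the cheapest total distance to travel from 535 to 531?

Settle nodes by increasing distance from 535:
535: 0
522: 8  (via 535)
557: 10  (via 535)
511: 11  (via 522)
558: 13  (via 557)
509: 14  (via 557)
514: 15  (via 511)
529: 17  (via 557)
531: 19  (via 511)
Shortest route: 535 → 522 → 511 → 531 = 19 m.

19 m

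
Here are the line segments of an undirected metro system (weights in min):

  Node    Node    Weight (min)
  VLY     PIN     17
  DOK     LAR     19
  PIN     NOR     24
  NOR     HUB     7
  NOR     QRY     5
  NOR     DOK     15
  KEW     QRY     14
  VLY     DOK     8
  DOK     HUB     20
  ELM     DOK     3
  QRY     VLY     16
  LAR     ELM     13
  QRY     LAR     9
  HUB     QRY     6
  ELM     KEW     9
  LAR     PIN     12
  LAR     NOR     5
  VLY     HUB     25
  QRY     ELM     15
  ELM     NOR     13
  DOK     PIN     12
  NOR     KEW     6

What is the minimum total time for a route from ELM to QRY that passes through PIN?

36 min

Best ELM to PIN: ELM → DOK → PIN costing 15
Best PIN to QRY: PIN → LAR → QRY costing 21
Total via PIN: 15 + 21 = 36 min.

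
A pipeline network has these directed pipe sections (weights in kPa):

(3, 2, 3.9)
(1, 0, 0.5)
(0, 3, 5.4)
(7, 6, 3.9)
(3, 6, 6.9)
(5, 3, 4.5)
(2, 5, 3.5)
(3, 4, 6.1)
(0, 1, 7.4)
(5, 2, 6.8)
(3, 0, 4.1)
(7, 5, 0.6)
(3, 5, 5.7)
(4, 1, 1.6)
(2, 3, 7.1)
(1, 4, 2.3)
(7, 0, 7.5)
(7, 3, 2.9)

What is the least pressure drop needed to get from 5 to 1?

Running Dijkstra from 5:
5: 0
3: 4.5  (via 5)
2: 6.8  (via 5)
0: 8.6  (via 3)
4: 10.6  (via 3)
6: 11.4  (via 3)
1: 12.2  (via 4)
Shortest route: 5–3–4–1 = 12.2 kPa.

12.2 kPa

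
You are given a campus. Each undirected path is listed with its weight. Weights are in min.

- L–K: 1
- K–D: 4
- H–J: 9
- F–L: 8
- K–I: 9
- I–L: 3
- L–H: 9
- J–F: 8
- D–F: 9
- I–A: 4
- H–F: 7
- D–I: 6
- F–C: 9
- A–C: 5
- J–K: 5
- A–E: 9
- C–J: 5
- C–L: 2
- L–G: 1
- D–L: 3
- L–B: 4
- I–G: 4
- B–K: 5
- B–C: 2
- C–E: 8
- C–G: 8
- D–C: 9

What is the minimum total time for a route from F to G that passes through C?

12 min

Best F to C: F → C costing 9
Best C to G: C → L → G costing 3
Total via C: 9 + 3 = 12 min.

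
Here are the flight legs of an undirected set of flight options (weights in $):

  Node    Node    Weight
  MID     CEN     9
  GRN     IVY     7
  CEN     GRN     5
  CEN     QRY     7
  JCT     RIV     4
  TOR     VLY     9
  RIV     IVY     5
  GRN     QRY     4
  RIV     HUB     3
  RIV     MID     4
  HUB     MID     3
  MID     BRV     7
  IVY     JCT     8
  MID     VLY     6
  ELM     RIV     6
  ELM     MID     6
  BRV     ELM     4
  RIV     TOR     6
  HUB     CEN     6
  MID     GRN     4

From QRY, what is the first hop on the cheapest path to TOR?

GRN

Enumerating some paths:
QRY–GRN–MID–HUB–RIV–TOR: 4+4+3+3+6 = 20
QRY–GRN–MID–RIV–TOR: 4+4+4+6 = 18
QRY–GRN–IVY–RIV–TOR: 4+7+5+6 = 22
Cheapest is QRY–GRN–MID–RIV–TOR at $18.
So from QRY the first move is to GRN.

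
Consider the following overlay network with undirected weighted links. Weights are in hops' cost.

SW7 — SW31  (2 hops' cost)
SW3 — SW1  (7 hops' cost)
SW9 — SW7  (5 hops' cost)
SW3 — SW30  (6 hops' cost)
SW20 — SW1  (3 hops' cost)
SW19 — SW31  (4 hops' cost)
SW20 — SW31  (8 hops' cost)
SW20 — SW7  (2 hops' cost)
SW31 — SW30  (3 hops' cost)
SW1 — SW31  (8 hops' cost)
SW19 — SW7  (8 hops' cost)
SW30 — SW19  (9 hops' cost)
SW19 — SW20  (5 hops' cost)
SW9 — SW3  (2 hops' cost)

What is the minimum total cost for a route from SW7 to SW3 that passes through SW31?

11 hops' cost

Best SW7 to SW31: SW7–SW31 costing 2
Best SW31 to SW3: SW31–SW30–SW3 costing 9
Total via SW31: 2 + 9 = 11 hops' cost.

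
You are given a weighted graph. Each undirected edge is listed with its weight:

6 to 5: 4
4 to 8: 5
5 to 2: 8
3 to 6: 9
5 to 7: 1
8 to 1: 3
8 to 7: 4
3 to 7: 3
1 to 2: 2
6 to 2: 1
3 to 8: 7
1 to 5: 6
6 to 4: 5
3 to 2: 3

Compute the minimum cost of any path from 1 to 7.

7

Candidate routes:
1–8–7: 3+4 = 7
1–2–3–7: 2+3+3 = 8
1–2–6–5–7: 2+1+4+1 = 8
Cheapest is 1–8–7 at 7.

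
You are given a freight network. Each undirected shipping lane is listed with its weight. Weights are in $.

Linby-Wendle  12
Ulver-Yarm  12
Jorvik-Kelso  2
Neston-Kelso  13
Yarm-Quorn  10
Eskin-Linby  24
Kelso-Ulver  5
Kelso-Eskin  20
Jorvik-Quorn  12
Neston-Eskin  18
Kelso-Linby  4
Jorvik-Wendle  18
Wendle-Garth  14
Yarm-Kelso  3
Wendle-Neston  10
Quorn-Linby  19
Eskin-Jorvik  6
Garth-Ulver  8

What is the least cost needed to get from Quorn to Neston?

$26

Enumerating some paths:
Quorn - Jorvik - Eskin - Neston: 12+6+18 = 36
Quorn - Yarm - Kelso - Neston: 10+3+13 = 26
Quorn - Jorvik - Kelso - Neston: 12+2+13 = 27
Quorn - Linby - Kelso - Neston: 19+4+13 = 36
The minimum is $26 via Quorn - Yarm - Kelso - Neston.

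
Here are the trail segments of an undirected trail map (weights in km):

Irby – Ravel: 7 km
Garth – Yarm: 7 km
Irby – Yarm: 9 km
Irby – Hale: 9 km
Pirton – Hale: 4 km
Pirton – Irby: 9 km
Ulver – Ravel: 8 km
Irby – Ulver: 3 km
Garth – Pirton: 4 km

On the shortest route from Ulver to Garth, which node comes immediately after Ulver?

Candidate routes:
Ulver - Irby - Pirton - Garth: 3+9+4 = 16
Ulver - Irby - Hale - Pirton - Garth: 3+9+4+4 = 20
Ulver - Irby - Yarm - Garth: 3+9+7 = 19
Cheapest is Ulver - Irby - Pirton - Garth at 16 km.
So from Ulver the first move is to Irby.

Irby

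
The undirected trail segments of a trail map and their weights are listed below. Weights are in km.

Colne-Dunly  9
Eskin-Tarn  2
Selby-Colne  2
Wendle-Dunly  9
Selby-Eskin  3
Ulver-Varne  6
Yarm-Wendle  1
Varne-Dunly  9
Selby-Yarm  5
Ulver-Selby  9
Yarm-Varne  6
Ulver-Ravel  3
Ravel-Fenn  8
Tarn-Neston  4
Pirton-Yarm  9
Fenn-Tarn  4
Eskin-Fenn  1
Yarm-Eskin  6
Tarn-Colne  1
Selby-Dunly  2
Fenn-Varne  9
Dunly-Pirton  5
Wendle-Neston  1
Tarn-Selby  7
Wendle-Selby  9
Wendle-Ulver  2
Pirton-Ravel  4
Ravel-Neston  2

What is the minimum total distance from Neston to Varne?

Running Dijkstra from Neston:
Neston: 0
Wendle: 1  (via Neston)
Ravel: 2  (via Neston)
Yarm: 2  (via Wendle)
Ulver: 3  (via Wendle)
Tarn: 4  (via Neston)
Colne: 5  (via Tarn)
Pirton: 6  (via Ravel)
Eskin: 6  (via Tarn)
Selby: 7  (via Yarm)
Fenn: 7  (via Eskin)
Varne: 8  (via Yarm)
Shortest route: Neston → Wendle → Yarm → Varne = 8 km.

8 km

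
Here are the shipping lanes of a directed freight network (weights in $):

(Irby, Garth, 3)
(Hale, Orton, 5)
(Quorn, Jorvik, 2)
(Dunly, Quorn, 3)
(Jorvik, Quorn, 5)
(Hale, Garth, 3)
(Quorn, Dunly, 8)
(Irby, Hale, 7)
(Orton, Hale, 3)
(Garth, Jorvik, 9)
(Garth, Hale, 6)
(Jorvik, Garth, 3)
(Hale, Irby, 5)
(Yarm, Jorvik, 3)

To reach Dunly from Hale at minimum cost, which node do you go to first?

Candidate routes:
Hale - Garth - Jorvik - Quorn - Dunly: 3+9+5+8 = 25
Hale - Irby - Garth - Jorvik - Quorn - Dunly: 5+3+9+5+8 = 30
The minimum is $25 via Hale - Garth - Jorvik - Quorn - Dunly.
So from Hale the first move is to Garth.

Garth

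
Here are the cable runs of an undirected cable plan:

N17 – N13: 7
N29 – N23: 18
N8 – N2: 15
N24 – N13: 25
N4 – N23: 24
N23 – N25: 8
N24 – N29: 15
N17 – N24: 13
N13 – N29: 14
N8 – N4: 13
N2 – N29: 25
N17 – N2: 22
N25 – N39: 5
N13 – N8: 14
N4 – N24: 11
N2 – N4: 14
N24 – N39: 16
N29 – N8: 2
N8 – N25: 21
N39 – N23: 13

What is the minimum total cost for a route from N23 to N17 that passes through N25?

42

Best N23 to N25: N23 → N25 costing 8
Shortest N25→N17: N25 → N39 → N24 → N17 = 34
Total via N25: 8 + 34 = 42.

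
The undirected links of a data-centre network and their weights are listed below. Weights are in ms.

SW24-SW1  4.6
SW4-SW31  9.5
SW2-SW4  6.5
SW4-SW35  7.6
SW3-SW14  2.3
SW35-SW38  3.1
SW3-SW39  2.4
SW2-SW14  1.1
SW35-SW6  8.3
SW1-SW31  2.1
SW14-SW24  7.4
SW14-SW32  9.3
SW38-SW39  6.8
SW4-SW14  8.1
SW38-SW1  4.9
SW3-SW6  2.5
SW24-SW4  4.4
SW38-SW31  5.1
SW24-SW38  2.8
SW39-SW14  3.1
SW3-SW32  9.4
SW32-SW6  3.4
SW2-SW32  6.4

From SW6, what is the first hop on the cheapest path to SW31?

Compare a few routes:
SW6–SW35–SW38–SW31: 8.3+3.1+5.1 = 16.5
SW6–SW35–SW38–SW1–SW31: 8.3+3.1+4.9+2.1 = 18.4
SW6–SW3–SW39–SW38–SW31: 2.5+2.4+6.8+5.1 = 16.8
The minimum is 16.5 ms via SW6–SW35–SW38–SW31.
So from SW6 the first move is to SW35.

SW35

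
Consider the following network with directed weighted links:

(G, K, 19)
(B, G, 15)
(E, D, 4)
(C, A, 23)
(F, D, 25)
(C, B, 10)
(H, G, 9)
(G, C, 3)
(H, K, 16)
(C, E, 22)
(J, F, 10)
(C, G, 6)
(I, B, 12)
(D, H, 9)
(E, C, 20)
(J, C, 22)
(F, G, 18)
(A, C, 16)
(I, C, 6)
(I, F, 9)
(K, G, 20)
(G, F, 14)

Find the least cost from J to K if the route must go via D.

60

Best J to D: J–F–D costing 35
Best D to K: D–H–K costing 25
Total via D: 35 + 25 = 60.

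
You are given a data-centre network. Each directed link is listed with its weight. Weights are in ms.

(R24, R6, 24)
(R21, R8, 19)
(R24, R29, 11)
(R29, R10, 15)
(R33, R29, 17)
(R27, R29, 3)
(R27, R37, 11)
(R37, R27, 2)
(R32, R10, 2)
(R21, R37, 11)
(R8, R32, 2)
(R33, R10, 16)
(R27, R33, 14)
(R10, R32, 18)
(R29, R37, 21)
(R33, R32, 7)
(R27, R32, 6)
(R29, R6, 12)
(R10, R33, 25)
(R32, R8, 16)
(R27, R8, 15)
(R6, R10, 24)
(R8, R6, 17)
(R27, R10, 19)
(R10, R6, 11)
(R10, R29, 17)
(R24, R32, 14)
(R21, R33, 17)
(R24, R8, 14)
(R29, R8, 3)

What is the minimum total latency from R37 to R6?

17 ms

Enumerating some paths:
R37–R27–R32–R10–R6: 2+6+2+11 = 21
R37–R27–R29–R6: 2+3+12 = 17
Cheapest is R37–R27–R29–R6 at 17 ms.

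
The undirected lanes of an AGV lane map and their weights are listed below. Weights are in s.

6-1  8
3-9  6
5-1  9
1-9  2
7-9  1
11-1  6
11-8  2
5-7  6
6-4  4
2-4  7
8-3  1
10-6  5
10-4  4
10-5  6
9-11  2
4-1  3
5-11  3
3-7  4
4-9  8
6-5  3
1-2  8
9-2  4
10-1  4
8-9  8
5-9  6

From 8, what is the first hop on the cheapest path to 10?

Enumerating some paths:
8 → 11 → 5 → 10: 2+3+6 = 11
8 → 11 → 1 → 10: 2+6+4 = 12
8 → 11 → 9 → 1 → 10: 2+2+2+4 = 10
The minimum is 10 s via 8 → 11 → 9 → 1 → 10.
So from 8 the first move is to 11.

11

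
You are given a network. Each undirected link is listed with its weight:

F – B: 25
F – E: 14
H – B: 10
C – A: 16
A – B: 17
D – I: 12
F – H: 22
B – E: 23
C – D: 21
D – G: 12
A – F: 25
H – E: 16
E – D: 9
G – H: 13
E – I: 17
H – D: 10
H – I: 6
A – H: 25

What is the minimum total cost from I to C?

Settle nodes by increasing distance from I:
I: 0
H: 6  (via I)
D: 12  (via I)
B: 16  (via H)
E: 17  (via I)
G: 19  (via H)
F: 28  (via H)
A: 31  (via H)
C: 33  (via D)
Shortest route: I–D–C = 33.

33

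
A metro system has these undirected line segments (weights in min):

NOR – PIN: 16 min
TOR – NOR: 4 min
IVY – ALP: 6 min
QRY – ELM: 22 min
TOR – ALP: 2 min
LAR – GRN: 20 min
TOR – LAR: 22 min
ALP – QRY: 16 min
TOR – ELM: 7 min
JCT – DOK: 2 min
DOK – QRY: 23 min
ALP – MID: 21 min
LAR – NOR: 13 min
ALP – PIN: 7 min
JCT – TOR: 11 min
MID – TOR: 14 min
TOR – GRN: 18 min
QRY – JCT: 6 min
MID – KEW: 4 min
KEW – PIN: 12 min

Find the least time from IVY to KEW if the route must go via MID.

26 min

Best IVY to MID: IVY → ALP → TOR → MID costing 22
Best MID to KEW: MID → KEW costing 4
Total via MID: 22 + 4 = 26 min.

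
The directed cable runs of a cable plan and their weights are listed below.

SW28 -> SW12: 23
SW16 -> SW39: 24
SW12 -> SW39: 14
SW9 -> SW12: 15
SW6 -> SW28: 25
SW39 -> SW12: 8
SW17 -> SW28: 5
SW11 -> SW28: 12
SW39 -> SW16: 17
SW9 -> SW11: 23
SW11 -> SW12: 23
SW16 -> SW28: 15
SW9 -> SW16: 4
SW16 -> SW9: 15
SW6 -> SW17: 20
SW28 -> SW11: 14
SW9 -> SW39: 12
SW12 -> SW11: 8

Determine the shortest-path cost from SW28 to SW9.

69

Enumerating some paths:
SW28–SW11–SW12–SW39–SW16–SW9: 14+23+14+17+15 = 83
SW28–SW12–SW39–SW16–SW9: 23+14+17+15 = 69
The minimum is 69 via SW28–SW12–SW39–SW16–SW9.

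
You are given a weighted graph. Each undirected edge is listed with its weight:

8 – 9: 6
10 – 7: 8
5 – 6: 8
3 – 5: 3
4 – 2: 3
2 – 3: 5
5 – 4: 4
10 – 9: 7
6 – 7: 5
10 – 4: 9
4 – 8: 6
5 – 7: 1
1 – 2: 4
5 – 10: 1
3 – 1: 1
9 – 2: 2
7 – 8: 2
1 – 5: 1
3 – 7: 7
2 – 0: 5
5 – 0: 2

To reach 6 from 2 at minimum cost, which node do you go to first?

Candidate routes:
2–1–5–7–6: 4+1+1+5 = 11
2–0–5–7–6: 5+2+1+5 = 13
Cheapest is 2–1–5–7–6 at 11.
So from 2 the first move is to 1.

1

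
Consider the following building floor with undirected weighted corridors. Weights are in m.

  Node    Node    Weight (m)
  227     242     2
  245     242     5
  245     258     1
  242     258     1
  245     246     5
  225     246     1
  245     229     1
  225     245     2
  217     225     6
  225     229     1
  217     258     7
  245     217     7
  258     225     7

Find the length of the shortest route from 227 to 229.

5 m

Settle nodes by increasing distance from 227:
227: 0
242: 2  (via 227)
258: 3  (via 242)
245: 4  (via 258)
229: 5  (via 245)
Shortest route: 227–242–258–245–229 = 5 m.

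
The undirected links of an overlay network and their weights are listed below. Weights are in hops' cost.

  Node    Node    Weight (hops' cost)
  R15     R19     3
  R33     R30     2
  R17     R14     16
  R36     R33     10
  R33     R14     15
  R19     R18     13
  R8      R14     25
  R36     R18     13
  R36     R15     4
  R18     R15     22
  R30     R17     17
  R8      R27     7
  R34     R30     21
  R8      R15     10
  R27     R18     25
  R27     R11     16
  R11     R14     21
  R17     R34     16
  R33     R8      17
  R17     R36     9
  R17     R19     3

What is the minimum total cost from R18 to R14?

Compare a few routes:
R18 - R36 - R15 - R19 - R17 - R14: 13+4+3+3+16 = 39
R18 - R36 - R17 - R14: 13+9+16 = 38
R18 - R19 - R17 - R14: 13+3+16 = 32
R18 - R36 - R33 - R14: 13+10+15 = 38
The minimum is 32 hops' cost via R18 - R19 - R17 - R14.

32 hops' cost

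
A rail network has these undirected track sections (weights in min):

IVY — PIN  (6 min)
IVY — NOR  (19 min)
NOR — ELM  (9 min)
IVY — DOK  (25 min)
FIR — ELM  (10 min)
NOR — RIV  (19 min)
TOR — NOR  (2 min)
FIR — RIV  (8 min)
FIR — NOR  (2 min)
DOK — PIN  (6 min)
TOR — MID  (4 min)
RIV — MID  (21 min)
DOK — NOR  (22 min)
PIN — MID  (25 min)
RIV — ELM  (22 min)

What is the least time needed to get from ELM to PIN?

Settle nodes by increasing distance from ELM:
ELM: 0
NOR: 9  (via ELM)
FIR: 10  (via ELM)
TOR: 11  (via NOR)
MID: 15  (via TOR)
RIV: 18  (via FIR)
IVY: 28  (via NOR)
DOK: 31  (via NOR)
PIN: 34  (via IVY)
Shortest route: ELM → NOR → IVY → PIN = 34 min.

34 min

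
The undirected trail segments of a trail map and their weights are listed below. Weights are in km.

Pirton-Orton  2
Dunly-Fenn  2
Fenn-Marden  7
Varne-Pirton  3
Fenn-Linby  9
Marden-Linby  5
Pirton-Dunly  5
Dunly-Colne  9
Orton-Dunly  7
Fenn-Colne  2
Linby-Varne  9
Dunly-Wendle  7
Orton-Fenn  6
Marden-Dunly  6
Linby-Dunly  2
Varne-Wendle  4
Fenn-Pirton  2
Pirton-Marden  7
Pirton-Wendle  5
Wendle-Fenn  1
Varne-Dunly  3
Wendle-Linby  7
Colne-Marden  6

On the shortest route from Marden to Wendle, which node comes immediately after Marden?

Fenn

Candidate routes:
Marden → Fenn → Wendle: 7+1 = 8
Marden → Linby → Dunly → Fenn → Wendle: 5+2+2+1 = 10
Marden → Colne → Fenn → Wendle: 6+2+1 = 9
Marden → Dunly → Fenn → Wendle: 6+2+1 = 9
Cheapest is Marden → Fenn → Wendle at 8 km.
So from Marden the first move is to Fenn.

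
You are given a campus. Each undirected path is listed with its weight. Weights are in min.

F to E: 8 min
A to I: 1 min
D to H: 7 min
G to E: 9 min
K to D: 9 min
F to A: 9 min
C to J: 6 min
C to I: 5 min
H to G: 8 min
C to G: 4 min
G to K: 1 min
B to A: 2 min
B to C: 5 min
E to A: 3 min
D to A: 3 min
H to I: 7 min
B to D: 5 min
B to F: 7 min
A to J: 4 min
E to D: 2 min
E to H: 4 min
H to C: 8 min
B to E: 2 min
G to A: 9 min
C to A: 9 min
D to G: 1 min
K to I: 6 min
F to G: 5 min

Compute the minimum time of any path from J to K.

9 min

Enumerating some paths:
J–A–I–K: 4+1+6 = 11
J–A–D–G–K: 4+3+1+1 = 9
J–A–E–D–G–K: 4+3+2+1+1 = 11
J–C–G–K: 6+4+1 = 11
The minimum is 9 min via J–A–D–G–K.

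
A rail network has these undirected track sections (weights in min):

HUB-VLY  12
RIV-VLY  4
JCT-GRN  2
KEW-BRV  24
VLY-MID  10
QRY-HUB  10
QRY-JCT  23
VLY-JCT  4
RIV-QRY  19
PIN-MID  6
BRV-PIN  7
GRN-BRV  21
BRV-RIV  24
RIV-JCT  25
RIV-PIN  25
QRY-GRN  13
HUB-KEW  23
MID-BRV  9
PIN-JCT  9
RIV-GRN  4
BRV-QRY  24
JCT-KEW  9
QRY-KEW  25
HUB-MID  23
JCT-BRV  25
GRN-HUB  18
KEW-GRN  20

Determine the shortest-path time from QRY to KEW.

24 min

Settle nodes by increasing distance from QRY:
QRY: 0
HUB: 10  (via QRY)
GRN: 13  (via QRY)
JCT: 15  (via GRN)
RIV: 17  (via GRN)
VLY: 19  (via JCT)
KEW: 24  (via JCT)
Shortest route: QRY → GRN → JCT → KEW = 24 min.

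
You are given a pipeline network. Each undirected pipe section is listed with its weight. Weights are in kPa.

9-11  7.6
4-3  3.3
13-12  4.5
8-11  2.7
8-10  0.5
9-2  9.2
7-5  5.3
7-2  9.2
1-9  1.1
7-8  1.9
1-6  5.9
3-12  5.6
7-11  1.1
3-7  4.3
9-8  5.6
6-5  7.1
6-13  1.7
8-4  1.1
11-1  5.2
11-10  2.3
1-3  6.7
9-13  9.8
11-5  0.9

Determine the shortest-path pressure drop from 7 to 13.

Enumerating some paths:
7 - 5 - 6 - 13: 5.3+7.1+1.7 = 14.1
7 - 11 - 1 - 6 - 13: 1.1+5.2+5.9+1.7 = 13.9
7 - 11 - 5 - 6 - 13: 1.1+0.9+7.1+1.7 = 10.8
Cheapest is 7 - 11 - 5 - 6 - 13 at 10.8 kPa.

10.8 kPa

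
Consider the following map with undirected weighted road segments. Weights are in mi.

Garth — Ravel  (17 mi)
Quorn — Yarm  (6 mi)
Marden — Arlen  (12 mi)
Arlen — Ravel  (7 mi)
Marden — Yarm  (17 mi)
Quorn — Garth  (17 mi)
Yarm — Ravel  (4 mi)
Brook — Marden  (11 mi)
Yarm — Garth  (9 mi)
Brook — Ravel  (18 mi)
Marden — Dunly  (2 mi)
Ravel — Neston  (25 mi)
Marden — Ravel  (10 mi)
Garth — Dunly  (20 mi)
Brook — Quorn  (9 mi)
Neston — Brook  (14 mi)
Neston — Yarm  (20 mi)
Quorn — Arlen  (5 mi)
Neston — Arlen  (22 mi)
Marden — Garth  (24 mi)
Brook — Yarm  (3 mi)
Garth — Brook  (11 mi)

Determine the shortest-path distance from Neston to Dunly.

27 mi

Settle nodes by increasing distance from Neston:
Neston: 0
Brook: 14  (via Neston)
Yarm: 17  (via Brook)
Ravel: 21  (via Yarm)
Arlen: 22  (via Neston)
Quorn: 23  (via Brook)
Marden: 25  (via Brook)
Garth: 25  (via Brook)
Dunly: 27  (via Marden)
Shortest route: Neston–Brook–Marden–Dunly = 27 mi.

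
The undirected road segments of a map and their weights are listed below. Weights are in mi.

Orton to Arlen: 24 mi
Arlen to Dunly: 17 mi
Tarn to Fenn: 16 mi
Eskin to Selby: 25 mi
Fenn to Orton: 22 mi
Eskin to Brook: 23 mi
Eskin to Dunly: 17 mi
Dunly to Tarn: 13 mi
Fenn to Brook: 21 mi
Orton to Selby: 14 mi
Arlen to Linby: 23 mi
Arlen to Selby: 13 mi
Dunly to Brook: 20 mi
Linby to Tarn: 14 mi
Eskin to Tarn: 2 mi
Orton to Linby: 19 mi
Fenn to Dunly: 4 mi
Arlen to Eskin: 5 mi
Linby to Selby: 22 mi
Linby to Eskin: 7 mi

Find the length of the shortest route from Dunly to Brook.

20 mi

Settle nodes by increasing distance from Dunly:
Dunly: 0
Fenn: 4  (via Dunly)
Tarn: 13  (via Dunly)
Eskin: 15  (via Tarn)
Arlen: 17  (via Dunly)
Brook: 20  (via Dunly)
Shortest route: Dunly–Brook = 20 mi.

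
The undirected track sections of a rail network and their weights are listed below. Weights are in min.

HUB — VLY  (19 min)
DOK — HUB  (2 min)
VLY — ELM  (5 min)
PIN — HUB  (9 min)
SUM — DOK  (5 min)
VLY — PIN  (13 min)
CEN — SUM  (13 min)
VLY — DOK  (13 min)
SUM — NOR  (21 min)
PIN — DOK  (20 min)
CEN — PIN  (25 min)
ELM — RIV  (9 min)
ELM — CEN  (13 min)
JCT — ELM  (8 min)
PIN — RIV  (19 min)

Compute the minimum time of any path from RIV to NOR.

Shortest distances from RIV:
RIV: 0
ELM: 9  (via RIV)
VLY: 14  (via ELM)
JCT: 17  (via ELM)
PIN: 19  (via RIV)
CEN: 22  (via ELM)
DOK: 27  (via VLY)
HUB: 28  (via PIN)
SUM: 32  (via DOK)
NOR: 53  (via SUM)
Shortest route: RIV → ELM → VLY → DOK → SUM → NOR = 53 min.

53 min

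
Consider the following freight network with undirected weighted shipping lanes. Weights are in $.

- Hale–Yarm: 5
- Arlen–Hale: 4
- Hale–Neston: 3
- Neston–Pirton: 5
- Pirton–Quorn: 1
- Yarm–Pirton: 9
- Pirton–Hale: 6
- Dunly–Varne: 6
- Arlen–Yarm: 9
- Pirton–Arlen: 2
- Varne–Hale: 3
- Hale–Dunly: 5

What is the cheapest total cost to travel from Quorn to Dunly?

Shortest distances from Quorn:
Quorn: 0
Pirton: 1  (via Quorn)
Arlen: 3  (via Pirton)
Neston: 6  (via Pirton)
Hale: 7  (via Pirton)
Yarm: 10  (via Pirton)
Varne: 10  (via Hale)
Dunly: 12  (via Hale)
Shortest route: Quorn–Pirton–Hale–Dunly = $12.

$12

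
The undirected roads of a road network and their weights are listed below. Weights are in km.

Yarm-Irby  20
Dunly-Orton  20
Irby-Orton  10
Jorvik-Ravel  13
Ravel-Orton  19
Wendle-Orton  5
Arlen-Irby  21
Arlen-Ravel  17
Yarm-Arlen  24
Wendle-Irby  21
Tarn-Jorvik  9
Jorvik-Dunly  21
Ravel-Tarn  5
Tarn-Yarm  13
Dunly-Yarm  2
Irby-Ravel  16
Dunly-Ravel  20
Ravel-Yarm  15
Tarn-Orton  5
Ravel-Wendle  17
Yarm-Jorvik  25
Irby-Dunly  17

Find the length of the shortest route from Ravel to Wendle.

15 km

Running Dijkstra from Ravel:
Ravel: 0
Tarn: 5  (via Ravel)
Orton: 10  (via Tarn)
Jorvik: 13  (via Ravel)
Yarm: 15  (via Ravel)
Wendle: 15  (via Orton)
Shortest route: Ravel → Tarn → Orton → Wendle = 15 km.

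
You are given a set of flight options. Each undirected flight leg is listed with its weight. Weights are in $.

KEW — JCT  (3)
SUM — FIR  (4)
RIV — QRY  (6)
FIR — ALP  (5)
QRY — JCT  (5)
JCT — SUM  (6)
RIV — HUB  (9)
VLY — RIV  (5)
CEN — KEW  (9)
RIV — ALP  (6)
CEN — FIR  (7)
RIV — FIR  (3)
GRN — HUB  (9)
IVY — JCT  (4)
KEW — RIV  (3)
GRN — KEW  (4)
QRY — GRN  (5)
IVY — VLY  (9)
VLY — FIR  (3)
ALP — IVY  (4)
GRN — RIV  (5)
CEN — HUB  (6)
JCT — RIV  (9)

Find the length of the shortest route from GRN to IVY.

$11

Running Dijkstra from GRN:
GRN: 0
KEW: 4  (via GRN)
RIV: 5  (via GRN)
QRY: 5  (via GRN)
JCT: 7  (via KEW)
FIR: 8  (via RIV)
HUB: 9  (via GRN)
VLY: 10  (via RIV)
ALP: 11  (via RIV)
IVY: 11  (via JCT)
Shortest route: GRN–KEW–JCT–IVY = $11.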